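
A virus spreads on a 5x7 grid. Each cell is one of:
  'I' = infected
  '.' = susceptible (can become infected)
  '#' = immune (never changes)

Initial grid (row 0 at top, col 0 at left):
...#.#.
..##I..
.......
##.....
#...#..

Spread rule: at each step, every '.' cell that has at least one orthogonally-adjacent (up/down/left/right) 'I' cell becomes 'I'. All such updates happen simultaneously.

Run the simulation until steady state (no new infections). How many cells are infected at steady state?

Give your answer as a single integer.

Answer: 27

Derivation:
Step 0 (initial): 1 infected
Step 1: +3 new -> 4 infected
Step 2: +4 new -> 8 infected
Step 3: +5 new -> 13 infected
Step 4: +5 new -> 18 infected
Step 5: +4 new -> 22 infected
Step 6: +3 new -> 25 infected
Step 7: +2 new -> 27 infected
Step 8: +0 new -> 27 infected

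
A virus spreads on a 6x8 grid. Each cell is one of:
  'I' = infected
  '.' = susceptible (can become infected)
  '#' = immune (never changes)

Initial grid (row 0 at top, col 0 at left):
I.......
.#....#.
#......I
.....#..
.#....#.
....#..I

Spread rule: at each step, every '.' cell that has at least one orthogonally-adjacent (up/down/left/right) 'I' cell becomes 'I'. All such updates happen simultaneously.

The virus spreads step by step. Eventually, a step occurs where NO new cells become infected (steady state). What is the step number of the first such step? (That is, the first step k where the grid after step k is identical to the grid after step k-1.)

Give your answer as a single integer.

Step 0 (initial): 3 infected
Step 1: +7 new -> 10 infected
Step 2: +5 new -> 15 infected
Step 3: +6 new -> 21 infected
Step 4: +8 new -> 29 infected
Step 5: +4 new -> 33 infected
Step 6: +3 new -> 36 infected
Step 7: +2 new -> 38 infected
Step 8: +2 new -> 40 infected
Step 9: +1 new -> 41 infected
Step 10: +0 new -> 41 infected

Answer: 10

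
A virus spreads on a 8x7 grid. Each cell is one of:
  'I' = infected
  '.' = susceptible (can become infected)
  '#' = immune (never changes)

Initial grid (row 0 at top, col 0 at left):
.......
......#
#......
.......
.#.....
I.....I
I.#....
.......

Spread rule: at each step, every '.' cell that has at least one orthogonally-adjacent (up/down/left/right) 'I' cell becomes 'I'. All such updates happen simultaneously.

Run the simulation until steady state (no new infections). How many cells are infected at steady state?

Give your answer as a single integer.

Step 0 (initial): 3 infected
Step 1: +7 new -> 10 infected
Step 2: +8 new -> 18 infected
Step 3: +9 new -> 27 infected
Step 4: +8 new -> 35 infected
Step 5: +5 new -> 40 infected
Step 6: +6 new -> 46 infected
Step 7: +5 new -> 51 infected
Step 8: +1 new -> 52 infected
Step 9: +0 new -> 52 infected

Answer: 52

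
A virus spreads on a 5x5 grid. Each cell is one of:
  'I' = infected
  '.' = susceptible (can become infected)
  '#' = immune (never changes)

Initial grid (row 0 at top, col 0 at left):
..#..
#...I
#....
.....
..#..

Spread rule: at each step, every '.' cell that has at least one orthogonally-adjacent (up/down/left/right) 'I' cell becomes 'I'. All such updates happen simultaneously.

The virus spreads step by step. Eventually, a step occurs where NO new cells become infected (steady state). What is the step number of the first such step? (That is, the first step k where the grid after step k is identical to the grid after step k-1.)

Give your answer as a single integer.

Answer: 8

Derivation:
Step 0 (initial): 1 infected
Step 1: +3 new -> 4 infected
Step 2: +4 new -> 8 infected
Step 3: +4 new -> 12 infected
Step 4: +4 new -> 16 infected
Step 5: +2 new -> 18 infected
Step 6: +2 new -> 20 infected
Step 7: +1 new -> 21 infected
Step 8: +0 new -> 21 infected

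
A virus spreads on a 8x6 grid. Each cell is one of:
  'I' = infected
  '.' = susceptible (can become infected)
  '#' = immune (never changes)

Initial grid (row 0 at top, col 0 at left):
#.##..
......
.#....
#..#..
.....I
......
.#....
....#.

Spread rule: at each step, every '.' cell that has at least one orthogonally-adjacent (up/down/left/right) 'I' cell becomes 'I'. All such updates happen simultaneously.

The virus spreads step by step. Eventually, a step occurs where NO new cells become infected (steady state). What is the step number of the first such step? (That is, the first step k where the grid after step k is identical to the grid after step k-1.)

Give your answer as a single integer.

Step 0 (initial): 1 infected
Step 1: +3 new -> 4 infected
Step 2: +5 new -> 9 infected
Step 3: +6 new -> 15 infected
Step 4: +7 new -> 22 infected
Step 5: +8 new -> 30 infected
Step 6: +3 new -> 33 infected
Step 7: +3 new -> 36 infected
Step 8: +3 new -> 39 infected
Step 9: +1 new -> 40 infected
Step 10: +0 new -> 40 infected

Answer: 10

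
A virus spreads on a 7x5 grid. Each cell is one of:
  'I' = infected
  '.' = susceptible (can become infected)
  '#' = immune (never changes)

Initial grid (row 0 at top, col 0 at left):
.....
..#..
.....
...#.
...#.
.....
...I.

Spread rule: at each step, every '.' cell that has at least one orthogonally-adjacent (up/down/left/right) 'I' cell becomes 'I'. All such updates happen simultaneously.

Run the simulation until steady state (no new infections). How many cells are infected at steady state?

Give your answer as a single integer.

Answer: 32

Derivation:
Step 0 (initial): 1 infected
Step 1: +3 new -> 4 infected
Step 2: +3 new -> 7 infected
Step 3: +4 new -> 11 infected
Step 4: +4 new -> 15 infected
Step 5: +4 new -> 19 infected
Step 6: +4 new -> 23 infected
Step 7: +4 new -> 27 infected
Step 8: +3 new -> 30 infected
Step 9: +2 new -> 32 infected
Step 10: +0 new -> 32 infected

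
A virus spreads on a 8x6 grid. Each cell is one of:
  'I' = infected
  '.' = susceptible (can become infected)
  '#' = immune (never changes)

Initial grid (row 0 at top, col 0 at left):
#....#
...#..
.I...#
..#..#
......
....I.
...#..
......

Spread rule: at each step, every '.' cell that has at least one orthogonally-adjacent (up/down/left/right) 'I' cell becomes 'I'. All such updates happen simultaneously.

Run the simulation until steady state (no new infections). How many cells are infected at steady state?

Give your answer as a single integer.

Step 0 (initial): 2 infected
Step 1: +8 new -> 10 infected
Step 2: +12 new -> 22 infected
Step 3: +9 new -> 31 infected
Step 4: +5 new -> 36 infected
Step 5: +4 new -> 40 infected
Step 6: +1 new -> 41 infected
Step 7: +0 new -> 41 infected

Answer: 41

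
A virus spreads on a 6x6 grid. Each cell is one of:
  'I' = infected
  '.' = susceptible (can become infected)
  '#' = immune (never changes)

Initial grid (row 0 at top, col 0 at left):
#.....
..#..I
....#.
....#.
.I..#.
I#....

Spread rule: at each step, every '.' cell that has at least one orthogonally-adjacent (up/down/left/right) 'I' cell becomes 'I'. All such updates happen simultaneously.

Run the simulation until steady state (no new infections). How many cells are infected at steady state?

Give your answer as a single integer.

Answer: 30

Derivation:
Step 0 (initial): 3 infected
Step 1: +6 new -> 9 infected
Step 2: +8 new -> 17 infected
Step 3: +8 new -> 25 infected
Step 4: +5 new -> 30 infected
Step 5: +0 new -> 30 infected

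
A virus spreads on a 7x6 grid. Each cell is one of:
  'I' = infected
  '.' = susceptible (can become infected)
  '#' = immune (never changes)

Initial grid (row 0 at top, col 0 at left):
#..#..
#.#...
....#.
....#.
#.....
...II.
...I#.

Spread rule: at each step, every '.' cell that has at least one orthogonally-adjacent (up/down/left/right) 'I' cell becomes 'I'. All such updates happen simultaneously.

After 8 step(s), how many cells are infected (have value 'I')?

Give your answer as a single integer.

Step 0 (initial): 3 infected
Step 1: +5 new -> 8 infected
Step 2: +6 new -> 14 infected
Step 3: +6 new -> 20 infected
Step 4: +4 new -> 24 infected
Step 5: +4 new -> 28 infected
Step 6: +4 new -> 32 infected
Step 7: +1 new -> 33 infected
Step 8: +1 new -> 34 infected

Answer: 34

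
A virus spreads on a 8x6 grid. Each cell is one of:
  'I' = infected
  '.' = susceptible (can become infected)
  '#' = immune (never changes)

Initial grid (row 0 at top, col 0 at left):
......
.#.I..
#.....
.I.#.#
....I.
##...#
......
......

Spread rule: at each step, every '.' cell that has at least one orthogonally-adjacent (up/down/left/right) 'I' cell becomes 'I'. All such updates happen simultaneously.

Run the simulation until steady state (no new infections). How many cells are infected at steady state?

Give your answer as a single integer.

Answer: 41

Derivation:
Step 0 (initial): 3 infected
Step 1: +12 new -> 15 infected
Step 2: +9 new -> 24 infected
Step 3: +7 new -> 31 infected
Step 4: +4 new -> 35 infected
Step 5: +3 new -> 38 infected
Step 6: +2 new -> 40 infected
Step 7: +1 new -> 41 infected
Step 8: +0 new -> 41 infected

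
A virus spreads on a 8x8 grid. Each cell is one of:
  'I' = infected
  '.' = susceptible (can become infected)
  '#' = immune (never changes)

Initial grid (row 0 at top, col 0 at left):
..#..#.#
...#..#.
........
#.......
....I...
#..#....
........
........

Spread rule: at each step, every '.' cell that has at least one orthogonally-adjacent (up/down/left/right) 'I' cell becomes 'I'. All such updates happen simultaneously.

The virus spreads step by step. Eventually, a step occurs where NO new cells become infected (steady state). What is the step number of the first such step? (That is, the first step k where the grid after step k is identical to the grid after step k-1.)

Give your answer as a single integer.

Answer: 9

Derivation:
Step 0 (initial): 1 infected
Step 1: +4 new -> 5 infected
Step 2: +7 new -> 12 infected
Step 3: +12 new -> 24 infected
Step 4: +13 new -> 37 infected
Step 5: +8 new -> 45 infected
Step 6: +6 new -> 51 infected
Step 7: +3 new -> 54 infected
Step 8: +1 new -> 55 infected
Step 9: +0 new -> 55 infected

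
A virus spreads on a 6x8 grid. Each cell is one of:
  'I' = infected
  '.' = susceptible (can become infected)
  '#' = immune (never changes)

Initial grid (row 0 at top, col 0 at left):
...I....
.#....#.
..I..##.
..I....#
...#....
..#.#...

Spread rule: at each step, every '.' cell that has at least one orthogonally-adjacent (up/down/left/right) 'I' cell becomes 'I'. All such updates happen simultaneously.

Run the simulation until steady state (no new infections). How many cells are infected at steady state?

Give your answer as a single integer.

Answer: 39

Derivation:
Step 0 (initial): 3 infected
Step 1: +9 new -> 12 infected
Step 2: +8 new -> 20 infected
Step 3: +8 new -> 28 infected
Step 4: +4 new -> 32 infected
Step 5: +3 new -> 35 infected
Step 6: +3 new -> 38 infected
Step 7: +1 new -> 39 infected
Step 8: +0 new -> 39 infected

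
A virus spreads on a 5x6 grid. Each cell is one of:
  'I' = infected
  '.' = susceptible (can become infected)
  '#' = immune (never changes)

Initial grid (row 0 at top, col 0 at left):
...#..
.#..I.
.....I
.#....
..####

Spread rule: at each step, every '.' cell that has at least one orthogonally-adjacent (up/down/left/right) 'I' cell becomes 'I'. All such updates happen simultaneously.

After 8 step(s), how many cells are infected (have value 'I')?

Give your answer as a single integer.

Answer: 23

Derivation:
Step 0 (initial): 2 infected
Step 1: +5 new -> 7 infected
Step 2: +4 new -> 11 infected
Step 3: +3 new -> 14 infected
Step 4: +3 new -> 17 infected
Step 5: +2 new -> 19 infected
Step 6: +2 new -> 21 infected
Step 7: +1 new -> 22 infected
Step 8: +1 new -> 23 infected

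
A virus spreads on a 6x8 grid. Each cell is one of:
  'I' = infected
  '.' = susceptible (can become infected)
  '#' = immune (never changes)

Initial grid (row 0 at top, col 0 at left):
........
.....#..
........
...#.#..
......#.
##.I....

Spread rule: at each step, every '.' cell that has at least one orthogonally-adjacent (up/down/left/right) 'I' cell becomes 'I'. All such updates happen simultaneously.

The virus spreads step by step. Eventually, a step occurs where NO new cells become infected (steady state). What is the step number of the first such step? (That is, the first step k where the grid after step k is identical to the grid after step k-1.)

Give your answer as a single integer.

Answer: 10

Derivation:
Step 0 (initial): 1 infected
Step 1: +3 new -> 4 infected
Step 2: +3 new -> 7 infected
Step 3: +5 new -> 12 infected
Step 4: +5 new -> 17 infected
Step 5: +7 new -> 24 infected
Step 6: +7 new -> 31 infected
Step 7: +7 new -> 38 infected
Step 8: +3 new -> 41 infected
Step 9: +1 new -> 42 infected
Step 10: +0 new -> 42 infected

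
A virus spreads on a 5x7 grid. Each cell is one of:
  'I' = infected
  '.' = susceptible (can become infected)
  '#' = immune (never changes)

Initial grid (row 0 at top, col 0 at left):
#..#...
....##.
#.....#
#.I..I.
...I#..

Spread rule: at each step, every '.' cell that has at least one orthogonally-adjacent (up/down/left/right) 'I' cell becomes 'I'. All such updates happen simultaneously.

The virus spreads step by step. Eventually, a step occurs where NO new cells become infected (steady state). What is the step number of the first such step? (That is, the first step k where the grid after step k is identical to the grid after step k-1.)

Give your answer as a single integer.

Step 0 (initial): 3 infected
Step 1: +8 new -> 11 infected
Step 2: +6 new -> 17 infected
Step 3: +4 new -> 21 infected
Step 4: +2 new -> 23 infected
Step 5: +0 new -> 23 infected

Answer: 5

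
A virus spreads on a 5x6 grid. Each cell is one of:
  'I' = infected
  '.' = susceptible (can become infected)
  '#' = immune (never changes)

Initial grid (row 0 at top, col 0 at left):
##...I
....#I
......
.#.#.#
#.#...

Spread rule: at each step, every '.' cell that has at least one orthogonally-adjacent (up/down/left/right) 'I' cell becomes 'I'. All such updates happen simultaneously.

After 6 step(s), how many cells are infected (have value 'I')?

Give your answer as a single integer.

Step 0 (initial): 2 infected
Step 1: +2 new -> 4 infected
Step 2: +2 new -> 6 infected
Step 3: +4 new -> 10 infected
Step 4: +3 new -> 13 infected
Step 5: +5 new -> 18 infected
Step 6: +2 new -> 20 infected

Answer: 20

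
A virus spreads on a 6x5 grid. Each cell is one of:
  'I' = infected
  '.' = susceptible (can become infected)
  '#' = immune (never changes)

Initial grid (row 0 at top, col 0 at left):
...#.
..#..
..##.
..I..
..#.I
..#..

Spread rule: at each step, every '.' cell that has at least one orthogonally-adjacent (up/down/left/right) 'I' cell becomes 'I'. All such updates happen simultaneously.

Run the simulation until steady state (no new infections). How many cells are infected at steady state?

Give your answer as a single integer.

Answer: 24

Derivation:
Step 0 (initial): 2 infected
Step 1: +5 new -> 7 infected
Step 2: +5 new -> 12 infected
Step 3: +5 new -> 17 infected
Step 4: +5 new -> 22 infected
Step 5: +2 new -> 24 infected
Step 6: +0 new -> 24 infected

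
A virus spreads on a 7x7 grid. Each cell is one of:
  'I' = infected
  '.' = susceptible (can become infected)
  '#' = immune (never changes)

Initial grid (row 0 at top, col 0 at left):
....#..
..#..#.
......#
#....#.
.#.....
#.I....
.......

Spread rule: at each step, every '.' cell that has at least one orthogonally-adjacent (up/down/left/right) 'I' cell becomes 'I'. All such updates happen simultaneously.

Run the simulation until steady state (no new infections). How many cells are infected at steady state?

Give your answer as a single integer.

Step 0 (initial): 1 infected
Step 1: +4 new -> 5 infected
Step 2: +5 new -> 10 infected
Step 3: +7 new -> 17 infected
Step 4: +6 new -> 23 infected
Step 5: +6 new -> 29 infected
Step 6: +6 new -> 35 infected
Step 7: +2 new -> 37 infected
Step 8: +0 new -> 37 infected

Answer: 37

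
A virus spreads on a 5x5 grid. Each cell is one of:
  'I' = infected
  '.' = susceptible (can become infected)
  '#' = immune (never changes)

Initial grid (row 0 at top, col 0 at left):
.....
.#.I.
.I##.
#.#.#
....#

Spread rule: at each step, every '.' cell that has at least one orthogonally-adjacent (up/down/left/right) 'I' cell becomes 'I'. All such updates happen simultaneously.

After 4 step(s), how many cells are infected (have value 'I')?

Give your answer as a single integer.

Step 0 (initial): 2 infected
Step 1: +5 new -> 7 infected
Step 2: +5 new -> 12 infected
Step 3: +4 new -> 16 infected
Step 4: +1 new -> 17 infected

Answer: 17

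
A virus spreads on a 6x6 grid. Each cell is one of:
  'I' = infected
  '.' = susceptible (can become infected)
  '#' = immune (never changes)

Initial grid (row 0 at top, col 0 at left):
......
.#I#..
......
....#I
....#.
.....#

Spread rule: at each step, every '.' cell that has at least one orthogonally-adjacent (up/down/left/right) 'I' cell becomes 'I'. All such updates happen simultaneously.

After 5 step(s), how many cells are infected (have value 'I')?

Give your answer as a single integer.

Answer: 29

Derivation:
Step 0 (initial): 2 infected
Step 1: +4 new -> 6 infected
Step 2: +7 new -> 13 infected
Step 3: +8 new -> 21 infected
Step 4: +5 new -> 26 infected
Step 5: +3 new -> 29 infected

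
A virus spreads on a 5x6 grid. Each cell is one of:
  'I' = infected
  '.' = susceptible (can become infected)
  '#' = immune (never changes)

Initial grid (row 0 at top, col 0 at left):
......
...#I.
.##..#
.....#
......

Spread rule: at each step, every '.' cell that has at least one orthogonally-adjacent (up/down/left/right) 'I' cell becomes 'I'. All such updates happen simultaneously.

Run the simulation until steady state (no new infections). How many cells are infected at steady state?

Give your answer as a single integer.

Answer: 25

Derivation:
Step 0 (initial): 1 infected
Step 1: +3 new -> 4 infected
Step 2: +4 new -> 8 infected
Step 3: +3 new -> 11 infected
Step 4: +5 new -> 16 infected
Step 5: +4 new -> 20 infected
Step 6: +3 new -> 23 infected
Step 7: +2 new -> 25 infected
Step 8: +0 new -> 25 infected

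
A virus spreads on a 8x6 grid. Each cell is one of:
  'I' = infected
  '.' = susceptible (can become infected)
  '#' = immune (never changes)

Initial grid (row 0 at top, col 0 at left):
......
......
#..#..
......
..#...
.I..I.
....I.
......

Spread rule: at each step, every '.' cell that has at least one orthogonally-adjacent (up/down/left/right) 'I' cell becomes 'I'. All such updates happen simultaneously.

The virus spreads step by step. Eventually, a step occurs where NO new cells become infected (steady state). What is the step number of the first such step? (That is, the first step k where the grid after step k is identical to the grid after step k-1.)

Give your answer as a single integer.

Step 0 (initial): 3 infected
Step 1: +10 new -> 13 infected
Step 2: +10 new -> 23 infected
Step 3: +8 new -> 31 infected
Step 4: +4 new -> 35 infected
Step 5: +6 new -> 41 infected
Step 6: +4 new -> 45 infected
Step 7: +0 new -> 45 infected

Answer: 7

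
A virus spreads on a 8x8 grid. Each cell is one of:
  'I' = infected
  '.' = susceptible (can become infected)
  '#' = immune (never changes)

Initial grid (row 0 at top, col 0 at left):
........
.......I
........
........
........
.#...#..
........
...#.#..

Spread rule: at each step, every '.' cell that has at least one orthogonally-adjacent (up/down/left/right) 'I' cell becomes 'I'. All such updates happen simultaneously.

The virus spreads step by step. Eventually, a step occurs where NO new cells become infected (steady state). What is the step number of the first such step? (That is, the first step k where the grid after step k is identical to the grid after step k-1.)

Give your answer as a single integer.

Answer: 14

Derivation:
Step 0 (initial): 1 infected
Step 1: +3 new -> 4 infected
Step 2: +4 new -> 8 infected
Step 3: +5 new -> 13 infected
Step 4: +6 new -> 19 infected
Step 5: +7 new -> 26 infected
Step 6: +7 new -> 33 infected
Step 7: +8 new -> 41 infected
Step 8: +6 new -> 47 infected
Step 9: +5 new -> 52 infected
Step 10: +2 new -> 54 infected
Step 11: +3 new -> 57 infected
Step 12: +2 new -> 59 infected
Step 13: +1 new -> 60 infected
Step 14: +0 new -> 60 infected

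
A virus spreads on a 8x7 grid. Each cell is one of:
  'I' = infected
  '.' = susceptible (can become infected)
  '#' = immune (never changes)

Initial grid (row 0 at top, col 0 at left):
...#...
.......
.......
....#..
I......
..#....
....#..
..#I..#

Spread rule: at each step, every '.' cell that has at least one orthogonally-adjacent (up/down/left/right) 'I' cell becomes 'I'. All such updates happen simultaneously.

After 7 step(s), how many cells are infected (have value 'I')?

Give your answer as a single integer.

Step 0 (initial): 2 infected
Step 1: +5 new -> 7 infected
Step 2: +8 new -> 15 infected
Step 3: +8 new -> 23 infected
Step 4: +8 new -> 31 infected
Step 5: +5 new -> 36 infected
Step 6: +5 new -> 41 infected
Step 7: +3 new -> 44 infected

Answer: 44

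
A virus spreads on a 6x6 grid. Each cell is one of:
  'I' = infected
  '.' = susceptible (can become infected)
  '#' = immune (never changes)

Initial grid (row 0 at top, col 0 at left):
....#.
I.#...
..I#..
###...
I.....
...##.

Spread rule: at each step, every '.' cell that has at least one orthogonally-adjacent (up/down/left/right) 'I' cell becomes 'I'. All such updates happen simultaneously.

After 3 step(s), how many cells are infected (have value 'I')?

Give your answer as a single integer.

Answer: 15

Derivation:
Step 0 (initial): 3 infected
Step 1: +6 new -> 9 infected
Step 2: +3 new -> 12 infected
Step 3: +3 new -> 15 infected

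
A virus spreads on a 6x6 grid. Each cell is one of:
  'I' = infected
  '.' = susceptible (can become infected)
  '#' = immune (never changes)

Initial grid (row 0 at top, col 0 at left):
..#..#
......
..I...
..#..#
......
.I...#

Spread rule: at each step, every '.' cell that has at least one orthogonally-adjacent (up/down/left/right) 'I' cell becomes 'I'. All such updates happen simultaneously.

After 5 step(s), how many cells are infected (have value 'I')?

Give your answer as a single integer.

Step 0 (initial): 2 infected
Step 1: +6 new -> 8 infected
Step 2: +9 new -> 17 infected
Step 3: +9 new -> 26 infected
Step 4: +4 new -> 30 infected
Step 5: +1 new -> 31 infected

Answer: 31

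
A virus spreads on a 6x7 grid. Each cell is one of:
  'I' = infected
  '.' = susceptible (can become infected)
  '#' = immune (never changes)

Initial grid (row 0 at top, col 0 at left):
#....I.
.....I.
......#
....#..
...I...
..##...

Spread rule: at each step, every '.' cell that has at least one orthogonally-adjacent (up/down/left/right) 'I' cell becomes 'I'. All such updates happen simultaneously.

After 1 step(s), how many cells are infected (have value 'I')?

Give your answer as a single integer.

Step 0 (initial): 3 infected
Step 1: +8 new -> 11 infected

Answer: 11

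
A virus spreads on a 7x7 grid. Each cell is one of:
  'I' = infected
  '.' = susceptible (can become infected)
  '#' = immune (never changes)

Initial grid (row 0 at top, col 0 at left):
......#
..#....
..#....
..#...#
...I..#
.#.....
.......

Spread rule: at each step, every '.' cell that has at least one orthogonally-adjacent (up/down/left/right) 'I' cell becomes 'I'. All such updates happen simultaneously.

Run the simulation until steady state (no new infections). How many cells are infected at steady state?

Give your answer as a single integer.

Answer: 42

Derivation:
Step 0 (initial): 1 infected
Step 1: +4 new -> 5 infected
Step 2: +7 new -> 12 infected
Step 3: +8 new -> 20 infected
Step 4: +9 new -> 29 infected
Step 5: +8 new -> 37 infected
Step 6: +4 new -> 41 infected
Step 7: +1 new -> 42 infected
Step 8: +0 new -> 42 infected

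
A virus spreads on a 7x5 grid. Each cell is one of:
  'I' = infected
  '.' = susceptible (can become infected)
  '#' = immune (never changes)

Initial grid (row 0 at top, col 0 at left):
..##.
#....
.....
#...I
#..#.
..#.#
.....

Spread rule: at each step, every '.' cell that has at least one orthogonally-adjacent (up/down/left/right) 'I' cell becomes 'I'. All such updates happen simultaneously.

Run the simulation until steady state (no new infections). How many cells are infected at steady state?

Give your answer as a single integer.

Step 0 (initial): 1 infected
Step 1: +3 new -> 4 infected
Step 2: +3 new -> 7 infected
Step 3: +5 new -> 12 infected
Step 4: +3 new -> 15 infected
Step 5: +3 new -> 18 infected
Step 6: +3 new -> 21 infected
Step 7: +3 new -> 24 infected
Step 8: +1 new -> 25 infected
Step 9: +2 new -> 27 infected
Step 10: +0 new -> 27 infected

Answer: 27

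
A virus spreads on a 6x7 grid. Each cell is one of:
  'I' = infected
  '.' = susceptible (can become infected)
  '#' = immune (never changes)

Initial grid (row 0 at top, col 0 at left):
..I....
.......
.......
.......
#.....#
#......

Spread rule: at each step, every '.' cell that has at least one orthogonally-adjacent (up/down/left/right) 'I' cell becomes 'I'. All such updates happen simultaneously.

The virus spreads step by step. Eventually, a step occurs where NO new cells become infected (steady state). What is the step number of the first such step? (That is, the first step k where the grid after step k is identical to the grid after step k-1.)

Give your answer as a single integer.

Answer: 10

Derivation:
Step 0 (initial): 1 infected
Step 1: +3 new -> 4 infected
Step 2: +5 new -> 9 infected
Step 3: +6 new -> 15 infected
Step 4: +7 new -> 22 infected
Step 5: +7 new -> 29 infected
Step 6: +5 new -> 34 infected
Step 7: +3 new -> 37 infected
Step 8: +1 new -> 38 infected
Step 9: +1 new -> 39 infected
Step 10: +0 new -> 39 infected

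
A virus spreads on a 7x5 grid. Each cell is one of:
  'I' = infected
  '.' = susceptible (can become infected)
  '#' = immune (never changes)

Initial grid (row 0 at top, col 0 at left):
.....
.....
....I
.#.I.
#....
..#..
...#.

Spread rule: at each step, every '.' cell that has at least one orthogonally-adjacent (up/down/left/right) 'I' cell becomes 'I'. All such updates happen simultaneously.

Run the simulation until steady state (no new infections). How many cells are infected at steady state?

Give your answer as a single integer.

Step 0 (initial): 2 infected
Step 1: +5 new -> 7 infected
Step 2: +6 new -> 13 infected
Step 3: +5 new -> 18 infected
Step 4: +5 new -> 23 infected
Step 5: +5 new -> 28 infected
Step 6: +3 new -> 31 infected
Step 7: +0 new -> 31 infected

Answer: 31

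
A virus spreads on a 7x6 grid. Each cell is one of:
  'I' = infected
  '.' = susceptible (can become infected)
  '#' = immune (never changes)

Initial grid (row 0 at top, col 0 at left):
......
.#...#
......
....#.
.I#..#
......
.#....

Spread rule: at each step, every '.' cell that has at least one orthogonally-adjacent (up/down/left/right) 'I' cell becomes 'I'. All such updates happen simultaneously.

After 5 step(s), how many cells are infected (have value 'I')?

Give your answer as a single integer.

Step 0 (initial): 1 infected
Step 1: +3 new -> 4 infected
Step 2: +5 new -> 9 infected
Step 3: +6 new -> 15 infected
Step 4: +6 new -> 21 infected
Step 5: +7 new -> 28 infected

Answer: 28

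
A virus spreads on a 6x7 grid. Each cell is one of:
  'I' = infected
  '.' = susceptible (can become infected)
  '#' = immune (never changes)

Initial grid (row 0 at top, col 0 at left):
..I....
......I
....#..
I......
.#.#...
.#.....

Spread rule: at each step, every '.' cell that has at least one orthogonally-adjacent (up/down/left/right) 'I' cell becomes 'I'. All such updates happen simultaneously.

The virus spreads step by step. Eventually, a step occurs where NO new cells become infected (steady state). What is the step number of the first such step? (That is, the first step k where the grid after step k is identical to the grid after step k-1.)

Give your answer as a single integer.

Step 0 (initial): 3 infected
Step 1: +9 new -> 12 infected
Step 2: +13 new -> 25 infected
Step 3: +5 new -> 30 infected
Step 4: +4 new -> 34 infected
Step 5: +3 new -> 37 infected
Step 6: +1 new -> 38 infected
Step 7: +0 new -> 38 infected

Answer: 7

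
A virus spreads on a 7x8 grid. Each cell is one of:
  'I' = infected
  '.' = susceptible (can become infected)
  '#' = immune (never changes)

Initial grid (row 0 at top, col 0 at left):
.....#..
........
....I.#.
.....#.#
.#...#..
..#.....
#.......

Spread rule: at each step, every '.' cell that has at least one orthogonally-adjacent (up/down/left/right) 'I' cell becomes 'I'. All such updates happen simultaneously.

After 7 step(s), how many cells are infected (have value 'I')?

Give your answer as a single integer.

Answer: 47

Derivation:
Step 0 (initial): 1 infected
Step 1: +4 new -> 5 infected
Step 2: +6 new -> 11 infected
Step 3: +7 new -> 18 infected
Step 4: +10 new -> 28 infected
Step 5: +8 new -> 36 infected
Step 6: +6 new -> 42 infected
Step 7: +5 new -> 47 infected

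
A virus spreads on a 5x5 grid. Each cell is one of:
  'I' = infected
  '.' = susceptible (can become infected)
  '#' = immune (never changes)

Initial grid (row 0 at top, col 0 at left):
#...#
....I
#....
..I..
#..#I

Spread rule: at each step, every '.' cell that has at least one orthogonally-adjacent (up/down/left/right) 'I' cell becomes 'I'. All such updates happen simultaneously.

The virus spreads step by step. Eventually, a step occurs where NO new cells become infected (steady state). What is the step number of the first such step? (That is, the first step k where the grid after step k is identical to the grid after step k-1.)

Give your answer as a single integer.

Answer: 5

Derivation:
Step 0 (initial): 3 infected
Step 1: +7 new -> 10 infected
Step 2: +6 new -> 16 infected
Step 3: +2 new -> 18 infected
Step 4: +2 new -> 20 infected
Step 5: +0 new -> 20 infected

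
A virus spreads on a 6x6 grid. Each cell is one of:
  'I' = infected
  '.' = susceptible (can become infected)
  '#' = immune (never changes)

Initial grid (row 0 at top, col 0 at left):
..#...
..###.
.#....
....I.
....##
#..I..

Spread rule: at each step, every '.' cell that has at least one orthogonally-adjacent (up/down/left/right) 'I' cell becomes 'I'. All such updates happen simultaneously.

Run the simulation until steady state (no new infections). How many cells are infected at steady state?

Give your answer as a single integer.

Answer: 28

Derivation:
Step 0 (initial): 2 infected
Step 1: +6 new -> 8 infected
Step 2: +6 new -> 14 infected
Step 3: +4 new -> 18 infected
Step 4: +3 new -> 21 infected
Step 5: +2 new -> 23 infected
Step 6: +2 new -> 25 infected
Step 7: +2 new -> 27 infected
Step 8: +1 new -> 28 infected
Step 9: +0 new -> 28 infected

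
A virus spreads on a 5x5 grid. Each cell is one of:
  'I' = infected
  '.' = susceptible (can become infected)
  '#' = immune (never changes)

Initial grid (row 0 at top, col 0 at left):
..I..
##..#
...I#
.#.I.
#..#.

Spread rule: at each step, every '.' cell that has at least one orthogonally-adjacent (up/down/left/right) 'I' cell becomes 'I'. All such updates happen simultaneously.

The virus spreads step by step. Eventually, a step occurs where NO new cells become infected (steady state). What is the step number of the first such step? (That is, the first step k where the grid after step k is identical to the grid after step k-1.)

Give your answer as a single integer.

Step 0 (initial): 3 infected
Step 1: +7 new -> 10 infected
Step 2: +5 new -> 15 infected
Step 3: +2 new -> 17 infected
Step 4: +1 new -> 18 infected
Step 5: +0 new -> 18 infected

Answer: 5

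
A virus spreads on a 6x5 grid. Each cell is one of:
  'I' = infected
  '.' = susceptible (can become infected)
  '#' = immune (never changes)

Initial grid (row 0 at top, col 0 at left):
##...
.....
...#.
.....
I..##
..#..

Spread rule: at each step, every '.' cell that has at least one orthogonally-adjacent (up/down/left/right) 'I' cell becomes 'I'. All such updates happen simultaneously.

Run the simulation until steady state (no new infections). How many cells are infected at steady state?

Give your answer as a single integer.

Answer: 22

Derivation:
Step 0 (initial): 1 infected
Step 1: +3 new -> 4 infected
Step 2: +4 new -> 8 infected
Step 3: +3 new -> 11 infected
Step 4: +3 new -> 14 infected
Step 5: +2 new -> 16 infected
Step 6: +3 new -> 19 infected
Step 7: +2 new -> 21 infected
Step 8: +1 new -> 22 infected
Step 9: +0 new -> 22 infected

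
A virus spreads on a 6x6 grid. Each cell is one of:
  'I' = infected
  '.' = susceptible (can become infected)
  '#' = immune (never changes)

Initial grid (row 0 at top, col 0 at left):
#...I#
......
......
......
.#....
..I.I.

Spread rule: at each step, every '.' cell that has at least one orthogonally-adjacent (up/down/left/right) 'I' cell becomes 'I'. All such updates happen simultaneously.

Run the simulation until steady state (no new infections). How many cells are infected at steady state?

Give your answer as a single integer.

Answer: 33

Derivation:
Step 0 (initial): 3 infected
Step 1: +7 new -> 10 infected
Step 2: +9 new -> 19 infected
Step 3: +9 new -> 28 infected
Step 4: +3 new -> 31 infected
Step 5: +2 new -> 33 infected
Step 6: +0 new -> 33 infected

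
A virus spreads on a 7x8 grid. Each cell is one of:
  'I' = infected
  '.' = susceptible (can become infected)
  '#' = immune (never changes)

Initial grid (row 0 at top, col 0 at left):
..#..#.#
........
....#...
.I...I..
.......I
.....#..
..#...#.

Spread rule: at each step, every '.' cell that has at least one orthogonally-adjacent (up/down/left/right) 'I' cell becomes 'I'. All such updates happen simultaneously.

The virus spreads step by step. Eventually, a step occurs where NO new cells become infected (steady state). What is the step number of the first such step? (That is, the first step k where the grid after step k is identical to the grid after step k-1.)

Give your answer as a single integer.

Step 0 (initial): 3 infected
Step 1: +11 new -> 14 infected
Step 2: +13 new -> 27 infected
Step 3: +12 new -> 39 infected
Step 4: +7 new -> 46 infected
Step 5: +3 new -> 49 infected
Step 6: +0 new -> 49 infected

Answer: 6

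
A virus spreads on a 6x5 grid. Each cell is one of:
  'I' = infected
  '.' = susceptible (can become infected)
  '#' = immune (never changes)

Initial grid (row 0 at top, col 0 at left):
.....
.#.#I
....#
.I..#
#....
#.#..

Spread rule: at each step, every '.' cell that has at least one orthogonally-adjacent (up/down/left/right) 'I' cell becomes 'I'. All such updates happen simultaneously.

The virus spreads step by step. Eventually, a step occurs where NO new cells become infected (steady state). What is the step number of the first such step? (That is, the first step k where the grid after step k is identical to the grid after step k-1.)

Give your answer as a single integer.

Answer: 6

Derivation:
Step 0 (initial): 2 infected
Step 1: +5 new -> 7 infected
Step 2: +6 new -> 13 infected
Step 3: +5 new -> 18 infected
Step 4: +4 new -> 22 infected
Step 5: +1 new -> 23 infected
Step 6: +0 new -> 23 infected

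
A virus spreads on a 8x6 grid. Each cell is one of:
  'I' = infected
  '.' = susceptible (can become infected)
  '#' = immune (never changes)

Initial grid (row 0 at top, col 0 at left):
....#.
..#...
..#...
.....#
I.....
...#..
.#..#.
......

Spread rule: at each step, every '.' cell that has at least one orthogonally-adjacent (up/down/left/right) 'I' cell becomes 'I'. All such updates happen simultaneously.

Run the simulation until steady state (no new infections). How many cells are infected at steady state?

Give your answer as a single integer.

Step 0 (initial): 1 infected
Step 1: +3 new -> 4 infected
Step 2: +5 new -> 9 infected
Step 3: +6 new -> 15 infected
Step 4: +6 new -> 21 infected
Step 5: +7 new -> 28 infected
Step 6: +5 new -> 33 infected
Step 7: +5 new -> 38 infected
Step 8: +2 new -> 40 infected
Step 9: +1 new -> 41 infected
Step 10: +0 new -> 41 infected

Answer: 41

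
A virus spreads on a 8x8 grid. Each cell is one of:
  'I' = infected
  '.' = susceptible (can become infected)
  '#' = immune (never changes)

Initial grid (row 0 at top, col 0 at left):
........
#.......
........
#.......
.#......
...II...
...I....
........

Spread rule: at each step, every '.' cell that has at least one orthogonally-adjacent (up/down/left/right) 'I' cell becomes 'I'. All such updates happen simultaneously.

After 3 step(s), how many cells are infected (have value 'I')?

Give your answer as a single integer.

Answer: 31

Derivation:
Step 0 (initial): 3 infected
Step 1: +7 new -> 10 infected
Step 2: +10 new -> 20 infected
Step 3: +11 new -> 31 infected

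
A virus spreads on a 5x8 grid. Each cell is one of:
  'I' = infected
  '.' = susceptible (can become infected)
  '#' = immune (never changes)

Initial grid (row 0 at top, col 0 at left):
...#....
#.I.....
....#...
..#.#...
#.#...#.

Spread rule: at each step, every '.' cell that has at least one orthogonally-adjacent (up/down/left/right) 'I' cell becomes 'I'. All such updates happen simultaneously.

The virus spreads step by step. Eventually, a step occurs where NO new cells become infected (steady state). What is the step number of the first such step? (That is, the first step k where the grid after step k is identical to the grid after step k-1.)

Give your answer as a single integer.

Answer: 9

Derivation:
Step 0 (initial): 1 infected
Step 1: +4 new -> 5 infected
Step 2: +4 new -> 9 infected
Step 3: +6 new -> 15 infected
Step 4: +6 new -> 21 infected
Step 5: +5 new -> 26 infected
Step 6: +4 new -> 30 infected
Step 7: +1 new -> 31 infected
Step 8: +1 new -> 32 infected
Step 9: +0 new -> 32 infected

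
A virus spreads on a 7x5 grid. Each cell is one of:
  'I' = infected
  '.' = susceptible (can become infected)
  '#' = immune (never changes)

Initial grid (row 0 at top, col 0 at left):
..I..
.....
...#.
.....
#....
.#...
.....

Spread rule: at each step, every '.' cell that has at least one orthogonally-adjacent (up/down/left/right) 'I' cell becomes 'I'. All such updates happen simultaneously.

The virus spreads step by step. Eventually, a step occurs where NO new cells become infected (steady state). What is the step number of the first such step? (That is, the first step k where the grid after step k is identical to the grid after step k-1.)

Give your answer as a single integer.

Answer: 10

Derivation:
Step 0 (initial): 1 infected
Step 1: +3 new -> 4 infected
Step 2: +5 new -> 9 infected
Step 3: +4 new -> 13 infected
Step 4: +5 new -> 18 infected
Step 5: +5 new -> 23 infected
Step 6: +3 new -> 26 infected
Step 7: +3 new -> 29 infected
Step 8: +2 new -> 31 infected
Step 9: +1 new -> 32 infected
Step 10: +0 new -> 32 infected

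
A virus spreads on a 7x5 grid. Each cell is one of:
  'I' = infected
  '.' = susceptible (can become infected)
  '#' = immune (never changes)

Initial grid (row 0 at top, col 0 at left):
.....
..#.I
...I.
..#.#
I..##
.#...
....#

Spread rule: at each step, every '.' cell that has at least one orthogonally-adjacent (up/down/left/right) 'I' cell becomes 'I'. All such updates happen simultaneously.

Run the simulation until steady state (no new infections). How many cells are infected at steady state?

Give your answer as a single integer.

Step 0 (initial): 3 infected
Step 1: +8 new -> 11 infected
Step 2: +6 new -> 17 infected
Step 3: +5 new -> 22 infected
Step 4: +4 new -> 26 infected
Step 5: +2 new -> 28 infected
Step 6: +0 new -> 28 infected

Answer: 28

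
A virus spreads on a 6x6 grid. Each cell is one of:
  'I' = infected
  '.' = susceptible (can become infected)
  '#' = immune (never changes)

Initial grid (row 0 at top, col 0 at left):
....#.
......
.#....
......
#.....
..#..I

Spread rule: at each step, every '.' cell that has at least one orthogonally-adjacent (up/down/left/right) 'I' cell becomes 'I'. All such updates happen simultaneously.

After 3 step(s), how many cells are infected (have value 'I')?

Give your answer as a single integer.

Step 0 (initial): 1 infected
Step 1: +2 new -> 3 infected
Step 2: +3 new -> 6 infected
Step 3: +3 new -> 9 infected

Answer: 9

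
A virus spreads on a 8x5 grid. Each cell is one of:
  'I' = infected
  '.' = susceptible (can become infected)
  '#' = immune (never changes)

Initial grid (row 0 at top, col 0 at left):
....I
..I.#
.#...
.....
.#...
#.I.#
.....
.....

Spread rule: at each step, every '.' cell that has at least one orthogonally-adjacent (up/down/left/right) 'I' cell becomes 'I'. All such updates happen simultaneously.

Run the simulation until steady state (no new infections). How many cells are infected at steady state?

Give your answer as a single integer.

Answer: 35

Derivation:
Step 0 (initial): 3 infected
Step 1: +9 new -> 12 infected
Step 2: +8 new -> 20 infected
Step 3: +10 new -> 30 infected
Step 4: +4 new -> 34 infected
Step 5: +1 new -> 35 infected
Step 6: +0 new -> 35 infected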